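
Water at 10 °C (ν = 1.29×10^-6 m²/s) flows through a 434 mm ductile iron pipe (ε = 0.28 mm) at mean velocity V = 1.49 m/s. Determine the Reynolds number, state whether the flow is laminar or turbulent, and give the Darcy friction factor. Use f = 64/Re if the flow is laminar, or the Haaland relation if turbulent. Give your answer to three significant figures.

Re ≈ 5.01×10^5; turbulent; f ≈ 0.0184

Re = VD/ν = 1.490·0.434/1.29×10^-6 = 5.01×10^5
Re > 4000 → turbulent; ε/D = 6.45×10^-4
Haaland: f = 0.01844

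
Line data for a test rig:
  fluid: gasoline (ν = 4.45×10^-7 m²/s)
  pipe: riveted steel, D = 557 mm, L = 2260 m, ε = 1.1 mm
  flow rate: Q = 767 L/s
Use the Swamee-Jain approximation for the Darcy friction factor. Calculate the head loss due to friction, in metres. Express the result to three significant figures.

h_f ≈ 48.0 m

V = 4Q/(πD²) = 4·0.767/(π·0.557²) = 3.148 m/s
Re = VD/ν = 3.148·0.557/4.45×10^-7 = 3.94×10^6 → turbulent
ε/D = 1.1/557 = 0.00197
Swamee-Jain: f = 0.02342
h_f = f(L/D)V²/(2g) = 0.02342·(2260/0.557)·3.148²/(2·9.81) = 47.99 m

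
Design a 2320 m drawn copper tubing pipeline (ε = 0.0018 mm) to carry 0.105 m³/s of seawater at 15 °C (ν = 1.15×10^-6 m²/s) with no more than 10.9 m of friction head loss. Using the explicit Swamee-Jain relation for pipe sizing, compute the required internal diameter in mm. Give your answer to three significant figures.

Swamee-Jain (Type III): D = 0.66·[ε^1.25·(LQ²/(gh_f))^4.75 + ν·Q^9.4·(L/(gh_f))^5.2]^0.04
LQ²/(gh_f) = 0.2392; L/(gh_f) = 21.70
Term 1 = ε^1.25·(…)^4.75 = 7.38×10^-11; Term 2 = ν·Q^9.4·(…)^5.2 = 6.44×10^-9
D = 0.66·(7.38×10^-11 + 6.44×10^-9)^0.04 = 0.3105 m = 311 mm
Check: V = 1.39 m/s, Re = 3.74×10^5, f = 0.01387, h_f = 10.2 m ≈ 10.9 m ✓

D ≈ 311 mm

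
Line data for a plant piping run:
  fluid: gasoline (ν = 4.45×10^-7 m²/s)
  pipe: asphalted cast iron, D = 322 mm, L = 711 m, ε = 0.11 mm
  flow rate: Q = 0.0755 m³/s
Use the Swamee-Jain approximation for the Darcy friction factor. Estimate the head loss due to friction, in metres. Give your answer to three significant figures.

h_f ≈ 1.59 m

V = 4Q/(πD²) = 4·0.0755/(π·0.322²) = 0.9271 m/s
Re = VD/ν = 0.9271·0.322/4.45×10^-7 = 6.71×10^5 → turbulent
ε/D = 0.11/322 = 3.42×10^-4
Swamee-Jain: f = 0.01641
h_f = f(L/D)V²/(2g) = 0.01641·(711/0.322)·0.9271²/(2·9.81) = 1.588 m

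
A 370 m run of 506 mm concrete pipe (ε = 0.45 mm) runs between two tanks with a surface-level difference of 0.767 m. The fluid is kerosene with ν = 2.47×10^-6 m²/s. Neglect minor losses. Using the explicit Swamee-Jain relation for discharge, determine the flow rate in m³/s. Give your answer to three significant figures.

Swamee-Jain (Type II): Q = -0.965·√(gD⁵h_f/L)·ln[ε/(3.7D) + √(3.17ν²L/(gD³h_f))]
√(gD⁵h_f/L) = √(9.81·0.506⁵·0.767/370) = 0.02597
ε/(3.7D) = 2.40×10^-4; √(3.17ν²L/(gD³h_f)) = 8.57×10^-5
Q = -0.965·0.02597·ln(3.260×10^-4) = 0.2012 m³/s
Check: V = 1.00 m/s, Re = 2.05×10^5, f = 0.02071, h_f = 0.773 m ≈ 0.767 m ✓

Q ≈ 0.201 m³/s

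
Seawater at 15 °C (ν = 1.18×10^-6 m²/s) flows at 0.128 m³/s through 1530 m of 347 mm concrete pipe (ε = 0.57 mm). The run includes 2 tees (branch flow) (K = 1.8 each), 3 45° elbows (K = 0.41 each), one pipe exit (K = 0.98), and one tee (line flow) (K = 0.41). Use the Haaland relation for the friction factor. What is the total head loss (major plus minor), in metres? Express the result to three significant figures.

V = 4Q/(πD²) = 1.354 m/s; V²/2g = 0.09337 m
Re = 3.98×10^5, ε/D = 0.00164 → f = 0.02275 (Haaland)
Major: h_f = f(L/D)·V²/2g = 0.02275·4409·0.09337 = 9.365 m
Minor: ΣK = 6.22; h_m = ΣK·V²/2g = 0.5808 m
Total H_L = 9.365 + 0.5808 = 9.946 m

H_L ≈ 9.95 m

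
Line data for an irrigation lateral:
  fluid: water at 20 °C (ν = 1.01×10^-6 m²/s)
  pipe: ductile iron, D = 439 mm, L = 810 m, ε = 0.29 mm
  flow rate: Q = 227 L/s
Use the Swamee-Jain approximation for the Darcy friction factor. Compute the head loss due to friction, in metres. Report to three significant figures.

h_f ≈ 3.92 m

V = 4Q/(πD²) = 4·0.227/(π·0.439²) = 1.500 m/s
Re = VD/ν = 1.500·0.439/1.01×10^-6 = 6.52×10^5 → turbulent
ε/D = 0.29/439 = 6.61×10^-4
Swamee-Jain: f = 0.01853
h_f = f(L/D)V²/(2g) = 0.01853·(810/0.439)·1.500²/(2·9.81) = 3.919 m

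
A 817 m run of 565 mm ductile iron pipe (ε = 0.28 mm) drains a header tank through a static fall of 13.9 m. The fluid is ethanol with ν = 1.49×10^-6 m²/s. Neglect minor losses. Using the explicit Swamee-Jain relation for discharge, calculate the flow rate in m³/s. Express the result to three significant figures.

Q ≈ 0.833 m³/s

Swamee-Jain (Type II): Q = -0.965·√(gD⁵h_f/L)·ln[ε/(3.7D) + √(3.17ν²L/(gD³h_f))]
√(gD⁵h_f/L) = √(9.81·0.565⁵·13.9/817) = 0.09803
ε/(3.7D) = 1.34×10^-4; √(3.17ν²L/(gD³h_f)) = 1.53×10^-5
Q = -0.965·0.09803·ln(1.492×10^-4) = 0.8334 m³/s
Check: V = 3.32 m/s, Re = 1.26×10^6, f = 0.01716, h_f = 14.0 m ≈ 13.9 m ✓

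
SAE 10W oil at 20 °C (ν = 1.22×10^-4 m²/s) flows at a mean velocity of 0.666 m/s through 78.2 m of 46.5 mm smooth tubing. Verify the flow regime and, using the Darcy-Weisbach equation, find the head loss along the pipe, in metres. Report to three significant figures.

h_f ≈ 9.59 m

Re = VD/ν = 0.666·0.04650/1.22×10^-4 = 254 → laminar (Re < 2300)
f = 64/Re = 0.2521
h_f = f(L/D)V²/(2g) = 0.2521·(78.2/0.04650)·0.666²/(2·9.81) = 9.586 m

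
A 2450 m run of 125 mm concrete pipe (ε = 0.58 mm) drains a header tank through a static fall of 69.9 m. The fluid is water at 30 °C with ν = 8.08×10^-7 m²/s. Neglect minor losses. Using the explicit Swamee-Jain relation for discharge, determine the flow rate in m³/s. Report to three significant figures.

Swamee-Jain (Type II): Q = -0.965·√(gD⁵h_f/L)·ln[ε/(3.7D) + √(3.17ν²L/(gD³h_f))]
√(gD⁵h_f/L) = √(9.81·0.125⁵·69.9/2450) = 0.002923
ε/(3.7D) = 0.00125; √(3.17ν²L/(gD³h_f)) = 6.15×10^-5
Q = -0.965·0.002923·ln(0.001316) = 0.01871 m³/s
Check: V = 1.52 m/s, Re = 2.36×10^5, f = 0.03028, h_f = 70.3 m ≈ 69.9 m ✓

Q ≈ 0.0187 m³/s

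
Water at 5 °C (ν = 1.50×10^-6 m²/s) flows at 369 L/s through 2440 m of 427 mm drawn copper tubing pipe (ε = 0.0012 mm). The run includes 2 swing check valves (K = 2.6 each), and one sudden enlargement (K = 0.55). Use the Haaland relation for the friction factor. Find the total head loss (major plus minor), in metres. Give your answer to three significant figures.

V = 4Q/(πD²) = 2.577 m/s; V²/2g = 0.3384 m
Re = 7.34×10^5, ε/D = 2.81×10^-6 → f = 0.01225 (Haaland)
Major: h_f = f(L/D)·V²/2g = 0.01225·5714·0.3384 = 23.69 m
Minor: ΣK = 5.75; h_m = ΣK·V²/2g = 1.946 m
Total H_L = 23.69 + 1.946 = 25.64 m

H_L ≈ 25.6 m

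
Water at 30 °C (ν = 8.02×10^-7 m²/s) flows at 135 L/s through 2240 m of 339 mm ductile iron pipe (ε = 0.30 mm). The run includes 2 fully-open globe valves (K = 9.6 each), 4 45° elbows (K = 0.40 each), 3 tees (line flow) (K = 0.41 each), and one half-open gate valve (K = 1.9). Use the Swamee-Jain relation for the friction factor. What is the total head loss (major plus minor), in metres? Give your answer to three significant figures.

V = 4Q/(πD²) = 1.496 m/s; V²/2g = 0.1140 m
Re = 6.32×10^5, ε/D = 8.85×10^-4 → f = 0.01970 (Swamee-Jain)
Major: h_f = f(L/D)·V²/2g = 0.01970·6608·0.1140 = 14.84 m
Minor: ΣK = 23.9; h_m = ΣK·V²/2g = 2.729 m
Total H_L = 14.84 + 2.729 = 17.57 m

H_L ≈ 17.6 m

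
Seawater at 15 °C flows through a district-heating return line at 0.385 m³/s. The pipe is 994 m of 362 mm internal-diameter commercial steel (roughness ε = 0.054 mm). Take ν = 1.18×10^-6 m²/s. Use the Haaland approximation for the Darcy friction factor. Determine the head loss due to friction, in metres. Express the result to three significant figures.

h_f ≈ 27.2 m

V = 4Q/(πD²) = 4·0.385/(π·0.362²) = 3.741 m/s
Re = VD/ν = 3.741·0.362/1.18×10^-6 = 1.15×10^6 → turbulent
ε/D = 0.054/362 = 1.49×10^-4
Haaland: f = 0.01388
h_f = f(L/D)V²/(2g) = 0.01388·(994/0.362)·3.741²/(2·9.81) = 27.18 m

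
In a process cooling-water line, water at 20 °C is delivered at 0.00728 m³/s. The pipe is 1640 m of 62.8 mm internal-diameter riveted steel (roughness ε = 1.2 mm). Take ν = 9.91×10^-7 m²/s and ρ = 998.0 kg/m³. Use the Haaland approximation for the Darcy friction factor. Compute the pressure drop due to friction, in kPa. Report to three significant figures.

V = 4Q/(πD²) = 4·0.00728/(π·0.0628²) = 2.350 m/s
Re = VD/ν = 2.350·0.0628/9.91×10^-7 = 1.49×10^5 → turbulent
ε/D = 1.2/62.8 = 0.0191
Haaland: f = 0.04816
h_f = f(L/D)V²/(2g) = 0.04816·(1640/0.0628)·2.350²/(2·9.81) = 354.1 m
Δp = ρg·h_f = 998.0·9.81·354.1 = 3466 kPa

Δp ≈ 3470 kPa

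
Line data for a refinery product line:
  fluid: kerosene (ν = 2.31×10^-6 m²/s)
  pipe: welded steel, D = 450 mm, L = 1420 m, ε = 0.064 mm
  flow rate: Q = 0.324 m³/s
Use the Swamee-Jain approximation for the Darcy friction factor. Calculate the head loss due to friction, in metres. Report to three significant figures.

h_f ≈ 10.2 m

V = 4Q/(πD²) = 4·0.324/(π·0.450²) = 2.037 m/s
Re = VD/ν = 2.037·0.450/2.31×10^-6 = 3.97×10^5 → turbulent
ε/D = 0.064/450 = 1.42×10^-4
Swamee-Jain: f = 0.01531
h_f = f(L/D)V²/(2g) = 0.01531·(1420/0.450)·2.037²/(2·9.81) = 10.22 m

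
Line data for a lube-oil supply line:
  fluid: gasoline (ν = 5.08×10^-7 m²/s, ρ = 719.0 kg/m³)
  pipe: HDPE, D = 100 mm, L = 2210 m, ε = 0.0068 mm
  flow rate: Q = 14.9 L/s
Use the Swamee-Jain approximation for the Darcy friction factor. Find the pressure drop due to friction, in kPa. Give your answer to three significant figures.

V = 4Q/(πD²) = 4·0.0149/(π·0.100²) = 1.897 m/s
Re = VD/ν = 1.897·0.100/5.08×10^-7 = 3.73×10^5 → turbulent
ε/D = 0.0068/100 = 6.80×10^-5
Swamee-Jain: f = 0.01464
h_f = f(L/D)V²/(2g) = 0.01464·(2210/0.100)·1.897²/(2·9.81) = 59.37 m
Δp = ρg·h_f = 719.0·9.81·59.37 = 418.7 kPa

Δp ≈ 419 kPa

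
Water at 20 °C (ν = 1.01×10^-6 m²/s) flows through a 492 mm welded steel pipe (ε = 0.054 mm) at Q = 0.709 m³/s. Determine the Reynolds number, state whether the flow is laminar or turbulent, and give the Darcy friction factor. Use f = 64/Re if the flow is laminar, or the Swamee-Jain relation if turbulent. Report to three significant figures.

Re ≈ 1.82×10^6; turbulent; f ≈ 0.0131

V = 4Q/(πD²) = 3.729 m/s
Re = VD/ν = 3.729·0.492/1.01×10^-6 = 1.82×10^6
Re > 4000 → turbulent; ε/D = 1.10×10^-4
Swamee-Jain: f = 0.01311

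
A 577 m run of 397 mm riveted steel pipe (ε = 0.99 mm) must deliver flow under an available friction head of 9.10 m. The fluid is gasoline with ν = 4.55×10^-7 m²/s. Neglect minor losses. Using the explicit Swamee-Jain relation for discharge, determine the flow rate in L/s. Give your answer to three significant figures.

Q ≈ 275 L/s

Swamee-Jain (Type II): Q = -0.965·√(gD⁵h_f/L)·ln[ε/(3.7D) + √(3.17ν²L/(gD³h_f))]
√(gD⁵h_f/L) = √(9.81·0.397⁵·9.10/577) = 0.03906
ε/(3.7D) = 6.74×10^-4; √(3.17ν²L/(gD³h_f)) = 8.23×10^-6
Q = -0.965·0.03906·ln(6.822×10^-4) = 0.2748 m³/s
Check: V = 2.22 m/s, Re = 1.94×10^6, f = 0.02498, h_f = 9.12 m ≈ 9.10 m ✓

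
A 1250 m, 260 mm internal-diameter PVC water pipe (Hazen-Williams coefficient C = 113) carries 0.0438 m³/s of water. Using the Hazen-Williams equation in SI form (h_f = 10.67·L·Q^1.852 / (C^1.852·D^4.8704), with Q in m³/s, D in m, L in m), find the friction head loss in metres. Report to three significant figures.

h_f ≈ 4.53 m

h_f = 10.67·1250·0.0438^1.852 / (113^1.852·0.260^4.8704) = 4.530 m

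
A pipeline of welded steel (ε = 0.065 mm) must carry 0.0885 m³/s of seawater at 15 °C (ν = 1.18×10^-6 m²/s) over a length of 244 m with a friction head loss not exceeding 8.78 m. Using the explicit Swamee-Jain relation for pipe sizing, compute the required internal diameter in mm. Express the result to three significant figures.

Swamee-Jain (Type III): D = 0.66·[ε^1.25·(LQ²/(gh_f))^4.75 + ν·Q^9.4·(L/(gh_f))^5.2]^0.04
LQ²/(gh_f) = 0.02219; L/(gh_f) = 2.833
Term 1 = ε^1.25·(…)^4.75 = 8.13×10^-14; Term 2 = ν·Q^9.4·(…)^5.2 = 3.35×10^-14
D = 0.66·(8.13×10^-14 + 3.35×10^-14)^0.04 = 0.2004 m = 200 mm
Check: V = 2.81 m/s, Re = 4.76×10^5, f = 0.01662, h_f = 8.11 m ≈ 8.78 m ✓

D ≈ 200 mm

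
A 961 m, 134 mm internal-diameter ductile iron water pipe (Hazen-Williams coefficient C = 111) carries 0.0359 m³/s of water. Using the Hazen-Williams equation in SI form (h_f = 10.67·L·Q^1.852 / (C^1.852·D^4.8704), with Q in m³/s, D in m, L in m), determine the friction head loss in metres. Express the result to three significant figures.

h_f = 10.67·961·0.0359^1.852 / (111^1.852·0.134^4.8704) = 62.85 m

h_f ≈ 62.9 m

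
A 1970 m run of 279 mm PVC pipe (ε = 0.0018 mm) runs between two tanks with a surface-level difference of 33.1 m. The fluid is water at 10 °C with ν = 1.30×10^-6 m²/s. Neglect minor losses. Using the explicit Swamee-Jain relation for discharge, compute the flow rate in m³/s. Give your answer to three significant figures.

Swamee-Jain (Type II): Q = -0.965·√(gD⁵h_f/L)·ln[ε/(3.7D) + √(3.17ν²L/(gD³h_f))]
√(gD⁵h_f/L) = √(9.81·0.279⁵·33.1/1970) = 0.01669
ε/(3.7D) = 1.74×10^-6; √(3.17ν²L/(gD³h_f)) = 3.87×10^-5
Q = -0.965·0.01669·ln(4.043×10^-5) = 0.1630 m³/s
Check: V = 2.67 m/s, Re = 5.72×10^5, f = 0.01289, h_f = 33.0 m ≈ 33.1 m ✓

Q ≈ 0.163 m³/s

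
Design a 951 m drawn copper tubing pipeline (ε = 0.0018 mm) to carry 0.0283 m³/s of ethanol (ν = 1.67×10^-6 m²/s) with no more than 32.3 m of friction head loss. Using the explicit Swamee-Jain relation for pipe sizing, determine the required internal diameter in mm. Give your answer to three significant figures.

D ≈ 128 mm

Swamee-Jain (Type III): D = 0.66·[ε^1.25·(LQ²/(gh_f))^4.75 + ν·Q^9.4·(L/(gh_f))^5.2]^0.04
LQ²/(gh_f) = 0.002404; L/(gh_f) = 3.001
Term 1 = ε^1.25·(…)^4.75 = 2.39×10^-20; Term 2 = ν·Q^9.4·(…)^5.2 = 1.42×10^-18
D = 0.66·(2.39×10^-20 + 1.42×10^-18)^0.04 = 0.1276 m = 128 mm
Check: V = 2.21 m/s, Re = 1.69×10^5, f = 0.01617, h_f = 30.1 m ≈ 32.3 m ✓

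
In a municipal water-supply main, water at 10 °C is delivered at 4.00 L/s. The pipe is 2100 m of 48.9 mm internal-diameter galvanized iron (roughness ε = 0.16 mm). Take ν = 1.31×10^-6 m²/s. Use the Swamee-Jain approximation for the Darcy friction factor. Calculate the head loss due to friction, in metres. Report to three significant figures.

h_f ≈ 284 m

V = 4Q/(πD²) = 4·0.00400/(π·0.0489²) = 2.130 m/s
Re = VD/ν = 2.130·0.0489/1.31×10^-6 = 7.95×10^4 → turbulent
ε/D = 0.16/48.9 = 0.00327
Swamee-Jain: f = 0.02862
h_f = f(L/D)V²/(2g) = 0.02862·(2100/0.0489)·2.130²/(2·9.81) = 284.1 m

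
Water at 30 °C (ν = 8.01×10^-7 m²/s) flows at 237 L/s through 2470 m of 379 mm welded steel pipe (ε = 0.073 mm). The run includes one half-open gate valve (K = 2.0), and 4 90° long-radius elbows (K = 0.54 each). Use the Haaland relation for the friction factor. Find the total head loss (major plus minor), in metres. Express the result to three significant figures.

H_L ≈ 22.2 m

V = 4Q/(πD²) = 2.101 m/s; V²/2g = 0.2249 m
Re = 9.94×10^5, ε/D = 1.93×10^-4 → f = 0.01452 (Haaland)
Major: h_f = f(L/D)·V²/2g = 0.01452·6517·0.2249 = 21.29 m
Minor: ΣK = 4.16; h_m = ΣK·V²/2g = 0.9357 m
Total H_L = 21.29 + 0.9357 = 22.22 m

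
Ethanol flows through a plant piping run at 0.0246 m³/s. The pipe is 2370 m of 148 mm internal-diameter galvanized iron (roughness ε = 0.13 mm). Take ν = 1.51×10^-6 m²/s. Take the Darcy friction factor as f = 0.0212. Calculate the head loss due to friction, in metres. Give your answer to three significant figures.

h_f ≈ 35.4 m

V = 4Q/(πD²) = 4·0.0246/(π·0.148²) = 1.430 m/s
h_f = f(L/D)V²/(2g) = 0.02120·(2370/0.148)·1.430²/(2·9.81) = 35.38 m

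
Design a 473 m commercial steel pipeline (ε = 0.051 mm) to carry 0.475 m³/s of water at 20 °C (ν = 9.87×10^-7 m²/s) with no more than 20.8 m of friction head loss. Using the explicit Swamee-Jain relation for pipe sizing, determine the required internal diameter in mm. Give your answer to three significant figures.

D ≈ 360 mm

Swamee-Jain (Type III): D = 0.66·[ε^1.25·(LQ²/(gh_f))^4.75 + ν·Q^9.4·(L/(gh_f))^5.2]^0.04
LQ²/(gh_f) = 0.5230; L/(gh_f) = 2.318
Term 1 = ε^1.25·(…)^4.75 = 1.98×10^-7; Term 2 = ν·Q^9.4·(…)^5.2 = 7.14×10^-8
D = 0.66·(1.98×10^-7 + 7.14×10^-8)^0.04 = 0.3604 m = 360 mm
Check: V = 4.66 m/s, Re = 1.70×10^6, f = 0.01364, h_f = 19.8 m ≈ 20.8 m ✓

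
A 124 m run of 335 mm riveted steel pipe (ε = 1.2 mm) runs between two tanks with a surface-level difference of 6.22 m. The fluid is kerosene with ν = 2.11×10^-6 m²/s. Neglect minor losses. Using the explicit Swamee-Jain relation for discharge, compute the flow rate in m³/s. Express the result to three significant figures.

Swamee-Jain (Type II): Q = -0.965·√(gD⁵h_f/L)·ln[ε/(3.7D) + √(3.17ν²L/(gD³h_f))]
√(gD⁵h_f/L) = √(9.81·0.335⁵·6.22/124) = 0.04556
ε/(3.7D) = 9.68×10^-4; √(3.17ν²L/(gD³h_f)) = 2.76×10^-5
Q = -0.965·0.04556·ln(9.958×10^-4) = 0.3039 m³/s
Check: V = 3.45 m/s, Re = 5.47×10^5, f = 0.02784, h_f = 6.24 m ≈ 6.22 m ✓

Q ≈ 0.304 m³/s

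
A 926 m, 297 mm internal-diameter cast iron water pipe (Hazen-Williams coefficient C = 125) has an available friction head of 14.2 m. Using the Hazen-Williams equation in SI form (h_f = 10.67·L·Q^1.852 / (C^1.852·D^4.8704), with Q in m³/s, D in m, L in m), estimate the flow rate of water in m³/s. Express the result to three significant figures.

Q ≈ 0.150 m³/s

Rearranging: Q = [h_f·C^1.852·D^4.8704 / (10.67·L)]^(1/1.852)
Q = [14.2·125^1.852·0.297^4.8704 / (10.67·926)]^0.540 = 0.1498 m³/s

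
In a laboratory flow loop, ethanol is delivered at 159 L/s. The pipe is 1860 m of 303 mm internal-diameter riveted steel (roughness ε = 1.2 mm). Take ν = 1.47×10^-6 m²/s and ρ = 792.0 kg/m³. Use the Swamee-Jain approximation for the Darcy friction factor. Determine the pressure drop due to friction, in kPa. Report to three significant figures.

V = 4Q/(πD²) = 4·0.159/(π·0.303²) = 2.205 m/s
Re = VD/ν = 2.205·0.303/1.47×10^-6 = 4.55×10^5 → turbulent
ε/D = 1.2/303 = 0.00396
Swamee-Jain: f = 0.02869
h_f = f(L/D)V²/(2g) = 0.02869·(1860/0.303)·2.205²/(2·9.81) = 43.64 m
Δp = ρg·h_f = 792.0·9.81·43.64 = 339.1 kPa

Δp ≈ 339 kPa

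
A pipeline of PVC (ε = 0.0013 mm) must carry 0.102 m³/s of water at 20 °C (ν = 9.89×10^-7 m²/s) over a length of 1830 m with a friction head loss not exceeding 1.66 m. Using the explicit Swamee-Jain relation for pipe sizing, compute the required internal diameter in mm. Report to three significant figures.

Swamee-Jain (Type III): D = 0.66·[ε^1.25·(LQ²/(gh_f))^4.75 + ν·Q^9.4·(L/(gh_f))^5.2]^0.04
LQ²/(gh_f) = 1.169; L/(gh_f) = 112.4
Term 1 = ε^1.25·(…)^4.75 = 9.22×10^-8; Term 2 = ν·Q^9.4·(…)^5.2 = 2.19×10^-5
D = 0.66·(9.22×10^-8 + 2.19×10^-5)^0.04 = 0.4297 m = 430 mm
Check: V = 0.703 m/s, Re = 3.06×10^5, f = 0.01436, h_f = 1.54 m ≈ 1.66 m ✓

D ≈ 430 mm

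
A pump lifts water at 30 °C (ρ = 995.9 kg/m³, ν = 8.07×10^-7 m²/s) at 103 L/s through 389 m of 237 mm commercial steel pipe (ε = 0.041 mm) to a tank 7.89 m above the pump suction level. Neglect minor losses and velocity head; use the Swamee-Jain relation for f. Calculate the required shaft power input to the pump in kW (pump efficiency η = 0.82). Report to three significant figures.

V = 4Q/(πD²) = 2.335 m/s; Re = 6.86×10^5; ε/D = 1.73×10^-4; f = 0.01485
h_f = f(L/D)V²/2g = 6.772 m
Total head H = z + h_f = 7.89 + 6.772 = 14.66 m
P_hyd = ρgQH = 995.9·9.81·0.103·14.66 = 14.75 kW
P_shaft = P_hyd/η = 14.75/0.82 = 17.99 kW

P_shaft ≈ 18.0 kW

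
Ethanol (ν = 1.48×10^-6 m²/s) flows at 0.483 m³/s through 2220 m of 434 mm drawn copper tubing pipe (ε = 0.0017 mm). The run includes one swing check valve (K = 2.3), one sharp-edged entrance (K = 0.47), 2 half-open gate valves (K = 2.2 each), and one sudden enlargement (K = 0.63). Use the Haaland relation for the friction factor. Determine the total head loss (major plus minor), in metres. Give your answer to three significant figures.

V = 4Q/(πD²) = 3.265 m/s; V²/2g = 0.5433 m
Re = 9.57×10^5, ε/D = 3.92×10^-6 → f = 0.01174 (Haaland)
Major: h_f = f(L/D)·V²/2g = 0.01174·5115·0.5433 = 32.61 m
Minor: ΣK = 7.80; h_m = ΣK·V²/2g = 4.238 m
Total H_L = 32.61 + 4.238 = 36.85 m

H_L ≈ 36.9 m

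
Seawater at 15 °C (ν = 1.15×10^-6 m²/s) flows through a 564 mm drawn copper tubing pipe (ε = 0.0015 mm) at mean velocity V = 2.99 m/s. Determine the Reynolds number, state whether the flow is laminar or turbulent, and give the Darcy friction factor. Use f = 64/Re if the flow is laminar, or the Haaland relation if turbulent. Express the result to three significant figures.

Re = VD/ν = 2.990·0.564/1.15×10^-6 = 1.47×10^6
Re > 4000 → turbulent; ε/D = 2.66×10^-6
Haaland: f = 0.01093

Re ≈ 1.47×10^6; turbulent; f ≈ 0.0109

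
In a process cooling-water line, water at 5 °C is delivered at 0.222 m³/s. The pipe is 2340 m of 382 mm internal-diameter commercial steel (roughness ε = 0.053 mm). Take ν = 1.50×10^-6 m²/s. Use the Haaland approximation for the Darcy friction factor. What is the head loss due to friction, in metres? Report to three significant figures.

V = 4Q/(πD²) = 4·0.222/(π·0.382²) = 1.937 m/s
Re = VD/ν = 1.937·0.382/1.50×10^-6 = 4.93×10^5 → turbulent
ε/D = 0.053/382 = 1.39×10^-4
Haaland: f = 0.01470
h_f = f(L/D)V²/(2g) = 0.01470·(2340/0.382)·1.937²/(2·9.81) = 17.22 m

h_f ≈ 17.2 m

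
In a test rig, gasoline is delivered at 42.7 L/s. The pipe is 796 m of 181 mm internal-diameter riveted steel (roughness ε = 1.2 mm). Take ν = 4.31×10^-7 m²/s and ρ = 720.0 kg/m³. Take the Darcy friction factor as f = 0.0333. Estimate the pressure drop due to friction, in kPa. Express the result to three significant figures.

Δp ≈ 145 kPa

V = 4Q/(πD²) = 4·0.0427/(π·0.181²) = 1.660 m/s
h_f = f(L/D)V²/(2g) = 0.03330·(796/0.181)·1.660²/(2·9.81) = 20.56 m
Δp = ρg·h_f = 720.0·9.81·20.56 = 145.2 kPa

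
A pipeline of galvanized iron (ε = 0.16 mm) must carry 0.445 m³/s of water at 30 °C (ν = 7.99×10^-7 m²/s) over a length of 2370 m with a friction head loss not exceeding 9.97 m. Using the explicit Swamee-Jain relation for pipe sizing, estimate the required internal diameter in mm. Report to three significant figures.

Swamee-Jain (Type III): D = 0.66·[ε^1.25·(LQ²/(gh_f))^4.75 + ν·Q^9.4·(L/(gh_f))^5.2]^0.04
LQ²/(gh_f) = 4.798; L/(gh_f) = 24.23
Term 1 = ε^1.25·(…)^4.75 = 0.0309; Term 2 = ν·Q^9.4·(…)^5.2 = 0.00625
D = 0.66·(0.0309 + 0.00625)^0.04 = 0.5786 m = 579 mm
Check: V = 1.69 m/s, Re = 1.23×10^6, f = 0.01541, h_f = 9.22 m ≈ 9.97 m ✓

D ≈ 579 mm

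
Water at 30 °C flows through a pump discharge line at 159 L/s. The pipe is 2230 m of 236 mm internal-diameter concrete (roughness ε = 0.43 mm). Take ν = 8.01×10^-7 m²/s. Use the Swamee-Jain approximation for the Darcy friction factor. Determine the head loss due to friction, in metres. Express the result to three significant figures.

h_f ≈ 147 m

V = 4Q/(πD²) = 4·0.159/(π·0.236²) = 3.635 m/s
Re = VD/ν = 3.635·0.236/8.01×10^-7 = 1.07×10^6 → turbulent
ε/D = 0.43/236 = 0.00182
Swamee-Jain: f = 0.02311
h_f = f(L/D)V²/(2g) = 0.02311·(2230/0.236)·3.635²/(2·9.81) = 147.0 m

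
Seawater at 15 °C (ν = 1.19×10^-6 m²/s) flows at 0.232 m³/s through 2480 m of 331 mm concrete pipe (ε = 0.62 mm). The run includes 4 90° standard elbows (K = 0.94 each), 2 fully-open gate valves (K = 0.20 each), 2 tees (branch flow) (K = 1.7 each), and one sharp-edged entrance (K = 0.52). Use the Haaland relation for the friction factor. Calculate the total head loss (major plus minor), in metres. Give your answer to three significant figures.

V = 4Q/(πD²) = 2.696 m/s; V²/2g = 0.3705 m
Re = 7.50×10^5, ε/D = 0.00187 → f = 0.02329 (Haaland)
Major: h_f = f(L/D)·V²/2g = 0.02329·7492·0.3705 = 64.65 m
Minor: ΣK = 8.08; h_m = ΣK·V²/2g = 2.994 m
Total H_L = 64.65 + 2.994 = 67.65 m

H_L ≈ 67.6 m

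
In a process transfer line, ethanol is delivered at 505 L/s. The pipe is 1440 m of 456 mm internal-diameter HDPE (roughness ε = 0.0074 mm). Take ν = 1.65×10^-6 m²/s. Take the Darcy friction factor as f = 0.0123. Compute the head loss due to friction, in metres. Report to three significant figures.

V = 4Q/(πD²) = 4·0.505/(π·0.456²) = 3.092 m/s
h_f = f(L/D)V²/(2g) = 0.01230·(1440/0.456)·3.092²/(2·9.81) = 18.93 m

h_f ≈ 18.9 m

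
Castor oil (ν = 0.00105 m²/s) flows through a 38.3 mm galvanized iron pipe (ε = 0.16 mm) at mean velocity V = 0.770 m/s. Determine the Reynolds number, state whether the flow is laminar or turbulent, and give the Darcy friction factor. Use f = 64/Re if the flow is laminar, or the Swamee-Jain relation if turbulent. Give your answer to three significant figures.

Re = VD/ν = 0.7700·0.0383/0.00105 = 28.1
Re < 2300 → laminar → f = 64/Re = 2.279

Re ≈ 28.1; laminar; f = 64/Re ≈ 2.28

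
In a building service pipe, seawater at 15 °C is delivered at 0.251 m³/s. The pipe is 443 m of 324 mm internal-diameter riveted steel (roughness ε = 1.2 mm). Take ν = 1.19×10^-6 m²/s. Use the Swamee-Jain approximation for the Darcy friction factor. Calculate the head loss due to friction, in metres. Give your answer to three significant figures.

h_f ≈ 18.1 m

V = 4Q/(πD²) = 4·0.251/(π·0.324²) = 3.044 m/s
Re = VD/ν = 3.044·0.324/1.19×10^-6 = 8.29×10^5 → turbulent
ε/D = 1.2/324 = 0.00370
Swamee-Jain: f = 0.02800
h_f = f(L/D)V²/(2g) = 0.02800·(443/0.324)·3.044²/(2·9.81) = 18.09 m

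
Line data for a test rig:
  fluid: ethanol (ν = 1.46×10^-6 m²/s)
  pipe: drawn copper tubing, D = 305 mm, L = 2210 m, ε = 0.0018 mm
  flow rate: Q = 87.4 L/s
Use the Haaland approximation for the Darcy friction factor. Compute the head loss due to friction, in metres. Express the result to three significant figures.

h_f ≈ 7.87 m

V = 4Q/(πD²) = 4·0.0874/(π·0.305²) = 1.196 m/s
Re = VD/ν = 1.196·0.305/1.46×10^-6 = 2.50×10^5 → turbulent
ε/D = 0.0018/305 = 5.90×10^-6
Haaland: f = 0.01489
h_f = f(L/D)V²/(2g) = 0.01489·(2210/0.305)·1.196²/(2·9.81) = 7.868 m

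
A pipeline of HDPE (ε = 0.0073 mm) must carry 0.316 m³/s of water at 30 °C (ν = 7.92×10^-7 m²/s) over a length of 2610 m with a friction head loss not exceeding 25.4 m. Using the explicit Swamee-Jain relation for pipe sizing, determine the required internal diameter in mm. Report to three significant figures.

D ≈ 400 mm

Swamee-Jain (Type III): D = 0.66·[ε^1.25·(LQ²/(gh_f))^4.75 + ν·Q^9.4·(L/(gh_f))^5.2]^0.04
LQ²/(gh_f) = 1.046; L/(gh_f) = 10.47
Term 1 = ε^1.25·(…)^4.75 = 4.70×10^-7; Term 2 = ν·Q^9.4·(…)^5.2 = 3.17×10^-6
D = 0.66·(4.70×10^-7 + 3.17×10^-6)^0.04 = 0.3999 m = 400 mm
Check: V = 2.52 m/s, Re = 1.27×10^6, f = 0.01165, h_f = 24.5 m ≈ 25.4 m ✓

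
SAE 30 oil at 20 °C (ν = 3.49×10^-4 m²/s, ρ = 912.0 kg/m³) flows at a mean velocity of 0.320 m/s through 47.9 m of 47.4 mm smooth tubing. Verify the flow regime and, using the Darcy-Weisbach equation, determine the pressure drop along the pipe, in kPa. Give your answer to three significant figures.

Δp ≈ 69.5 kPa

Re = VD/ν = 0.320·0.04740/3.49×10^-4 = 43.5 → laminar (Re < 2300)
f = 64/Re = 1.473
h_f = f(L/D)V²/(2g) = 1.473·(47.9/0.04740)·0.320²/(2·9.81) = 7.767 m
Δp = ρg·h_f = 912.0·9.81·7.767 = 69.49 kPa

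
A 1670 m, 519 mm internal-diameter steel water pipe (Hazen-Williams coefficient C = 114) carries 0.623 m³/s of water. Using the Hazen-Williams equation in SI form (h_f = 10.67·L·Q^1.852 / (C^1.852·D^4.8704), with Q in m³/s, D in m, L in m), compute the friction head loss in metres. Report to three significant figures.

h_f = 10.67·1670·0.623^1.852 / (114^1.852·0.519^4.8704) = 28.06 m

h_f ≈ 28.1 m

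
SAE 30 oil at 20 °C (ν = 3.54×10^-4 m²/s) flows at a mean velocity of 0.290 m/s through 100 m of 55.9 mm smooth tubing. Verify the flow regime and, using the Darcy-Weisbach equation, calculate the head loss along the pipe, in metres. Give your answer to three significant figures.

Re = VD/ν = 0.290·0.05590/3.54×10^-4 = 45.8 → laminar (Re < 2300)
f = 64/Re = 1.398
h_f = f(L/D)V²/(2g) = 1.398·(100/0.05590)·0.290²/(2·9.81) = 10.72 m

h_f ≈ 10.7 m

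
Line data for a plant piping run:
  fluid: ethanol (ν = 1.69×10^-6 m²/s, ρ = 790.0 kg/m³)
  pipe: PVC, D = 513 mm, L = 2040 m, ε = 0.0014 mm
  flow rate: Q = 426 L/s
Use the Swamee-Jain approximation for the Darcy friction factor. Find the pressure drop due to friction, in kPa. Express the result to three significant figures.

Δp ≈ 84.3 kPa

V = 4Q/(πD²) = 4·0.426/(π·0.513²) = 2.061 m/s
Re = VD/ν = 2.061·0.513/1.69×10^-6 = 6.26×10^5 → turbulent
ε/D = 0.0014/513 = 2.73×10^-6
Swamee-Jain: f = 0.01263
h_f = f(L/D)V²/(2g) = 0.01263·(2040/0.513)·2.061²/(2·9.81) = 10.88 m
Δp = ρg·h_f = 790.0·9.81·10.88 = 84.29 kPa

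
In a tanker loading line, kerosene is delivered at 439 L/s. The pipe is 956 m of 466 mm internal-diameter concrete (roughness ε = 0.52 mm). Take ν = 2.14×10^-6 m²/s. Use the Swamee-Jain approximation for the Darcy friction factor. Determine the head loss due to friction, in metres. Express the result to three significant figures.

V = 4Q/(πD²) = 4·0.439/(π·0.466²) = 2.574 m/s
Re = VD/ν = 2.574·0.466/2.14×10^-6 = 5.60×10^5 → turbulent
ε/D = 0.52/466 = 0.00112
Swamee-Jain: f = 0.02078
h_f = f(L/D)V²/(2g) = 0.02078·(956/0.466)·2.574²/(2·9.81) = 14.40 m

h_f ≈ 14.4 m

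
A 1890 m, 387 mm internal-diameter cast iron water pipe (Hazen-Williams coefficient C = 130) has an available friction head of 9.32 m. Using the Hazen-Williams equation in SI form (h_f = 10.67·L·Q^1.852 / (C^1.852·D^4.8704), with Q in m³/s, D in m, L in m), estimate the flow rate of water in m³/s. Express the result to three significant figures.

Q ≈ 0.169 m³/s

Rearranging: Q = [h_f·C^1.852·D^4.8704 / (10.67·L)]^(1/1.852)
Q = [9.32·130^1.852·0.387^4.8704 / (10.67·1890)]^0.540 = 0.1694 m³/s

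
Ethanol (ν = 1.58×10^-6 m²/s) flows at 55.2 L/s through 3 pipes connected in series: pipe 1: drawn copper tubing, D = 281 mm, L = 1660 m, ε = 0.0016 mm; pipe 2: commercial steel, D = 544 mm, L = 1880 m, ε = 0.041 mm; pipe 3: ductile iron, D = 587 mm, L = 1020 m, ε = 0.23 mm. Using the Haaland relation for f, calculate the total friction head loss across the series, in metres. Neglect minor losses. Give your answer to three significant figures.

Pipe 1: V = 0.8901 m/s, Re = 1.58×10^5, ε/D = 5.69×10^-6, f = 0.01626, h_1 = f(L/D)V²/2g = 3.878 m
Pipe 2: V = 0.2375 m/s, Re = 8.18×10^4, ε/D = 7.54×10^-5, f = 0.01888, h_2 = f(L/D)V²/2g = 0.1876 m
Pipe 3: V = 0.2040 m/s, Re = 7.58×10^4, ε/D = 3.92×10^-4, f = 0.02043, h_3 = f(L/D)V²/2g = 0.07528 m
Series → Q common, losses add: H = Σh = 4.141 m

H ≈ 4.14 m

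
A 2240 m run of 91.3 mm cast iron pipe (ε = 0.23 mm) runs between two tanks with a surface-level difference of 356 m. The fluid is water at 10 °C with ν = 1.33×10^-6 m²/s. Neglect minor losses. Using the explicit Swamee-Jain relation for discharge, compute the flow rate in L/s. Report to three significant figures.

Swamee-Jain (Type II): Q = -0.965·√(gD⁵h_f/L)·ln[ε/(3.7D) + √(3.17ν²L/(gD³h_f))]
√(gD⁵h_f/L) = √(9.81·0.0913⁵·356/2240) = 0.003145
ε/(3.7D) = 6.81×10^-4; √(3.17ν²L/(gD³h_f)) = 6.87×10^-5
Q = -0.965·0.003145·ln(7.496×10^-4) = 0.02184 m³/s
Check: V = 3.34 m/s, Re = 2.29×10^5, f = 0.02576, h_f = 358 m ≈ 356 m ✓

Q ≈ 21.8 L/s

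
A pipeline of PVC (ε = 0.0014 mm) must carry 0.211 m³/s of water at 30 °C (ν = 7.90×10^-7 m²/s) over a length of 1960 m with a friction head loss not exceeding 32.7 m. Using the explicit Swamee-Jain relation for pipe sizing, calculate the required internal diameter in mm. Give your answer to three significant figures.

Swamee-Jain (Type III): D = 0.66·[ε^1.25·(LQ²/(gh_f))^4.75 + ν·Q^9.4·(L/(gh_f))^5.2]^0.04
LQ²/(gh_f) = 0.2720; L/(gh_f) = 6.110
Term 1 = ε^1.25·(…)^4.75 = 9.93×10^-11; Term 2 = ν·Q^9.4·(…)^5.2 = 4.30×10^-9
D = 0.66·(9.93×10^-11 + 4.30×10^-9)^0.04 = 0.3057 m = 306 mm
Check: V = 2.88 m/s, Re = 1.11×10^6, f = 0.01152, h_f = 31.1 m ≈ 32.7 m ✓

D ≈ 306 mm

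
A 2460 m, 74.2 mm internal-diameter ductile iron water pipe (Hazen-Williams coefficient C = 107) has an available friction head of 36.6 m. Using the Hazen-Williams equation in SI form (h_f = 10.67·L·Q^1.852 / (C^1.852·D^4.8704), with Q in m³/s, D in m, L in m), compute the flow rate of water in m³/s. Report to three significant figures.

Q ≈ 0.00329 m³/s

Rearranging: Q = [h_f·C^1.852·D^4.8704 / (10.67·L)]^(1/1.852)
Q = [36.6·107^1.852·0.0742^4.8704 / (10.67·2460)]^0.540 = 0.003287 m³/s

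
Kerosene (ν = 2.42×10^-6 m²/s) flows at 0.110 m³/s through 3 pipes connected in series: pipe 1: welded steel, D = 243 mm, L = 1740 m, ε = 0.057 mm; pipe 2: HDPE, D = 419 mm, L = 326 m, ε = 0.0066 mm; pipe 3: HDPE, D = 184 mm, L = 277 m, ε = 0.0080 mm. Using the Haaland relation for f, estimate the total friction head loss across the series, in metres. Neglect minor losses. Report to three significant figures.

Pipe 1: V = 2.372 m/s, Re = 2.38×10^5, ε/D = 2.35×10^-4, f = 0.01674, h_1 = f(L/D)V²/2g = 34.37 m
Pipe 2: V = 0.7978 m/s, Re = 1.38×10^5, ε/D = 1.58×10^-5, f = 0.01675, h_2 = f(L/D)V²/2g = 0.4228 m
Pipe 3: V = 4.137 m/s, Re = 3.15×10^5, ε/D = 4.35×10^-5, f = 0.01461, h_3 = f(L/D)V²/2g = 19.18 m
Series → Q common, losses add: H = Σh = 53.98 m

H ≈ 54.0 m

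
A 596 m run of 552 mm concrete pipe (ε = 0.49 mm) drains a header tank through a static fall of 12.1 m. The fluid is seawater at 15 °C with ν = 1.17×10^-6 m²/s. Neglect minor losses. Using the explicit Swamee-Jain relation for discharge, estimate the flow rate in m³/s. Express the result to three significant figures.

Q ≈ 0.808 m³/s

Swamee-Jain (Type II): Q = -0.965·√(gD⁵h_f/L)·ln[ε/(3.7D) + √(3.17ν²L/(gD³h_f))]
√(gD⁵h_f/L) = √(9.81·0.552⁵·12.1/596) = 0.1010
ε/(3.7D) = 2.40×10^-4; √(3.17ν²L/(gD³h_f)) = 1.14×10^-5
Q = -0.965·0.1010·ln(2.513×10^-4) = 0.8081 m³/s
Check: V = 3.38 m/s, Re = 1.59×10^6, f = 0.01936, h_f = 12.1 m ≈ 12.1 m ✓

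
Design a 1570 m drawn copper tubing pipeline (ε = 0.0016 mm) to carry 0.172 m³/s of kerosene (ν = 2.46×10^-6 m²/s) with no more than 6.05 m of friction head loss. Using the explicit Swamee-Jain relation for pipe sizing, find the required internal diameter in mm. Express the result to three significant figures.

Swamee-Jain (Type III): D = 0.66·[ε^1.25·(LQ²/(gh_f))^4.75 + ν·Q^9.4·(L/(gh_f))^5.2]^0.04
LQ²/(gh_f) = 0.7826; L/(gh_f) = 26.45
Term 1 = ε^1.25·(…)^4.75 = 1.78×10^-8; Term 2 = ν·Q^9.4·(…)^5.2 = 4.00×10^-6
D = 0.66·(1.78×10^-8 + 4.00×10^-6)^0.04 = 0.4015 m = 402 mm
Check: V = 1.36 m/s, Re = 2.22×10^5, f = 0.01526, h_f = 5.61 m ≈ 6.05 m ✓

D ≈ 402 mm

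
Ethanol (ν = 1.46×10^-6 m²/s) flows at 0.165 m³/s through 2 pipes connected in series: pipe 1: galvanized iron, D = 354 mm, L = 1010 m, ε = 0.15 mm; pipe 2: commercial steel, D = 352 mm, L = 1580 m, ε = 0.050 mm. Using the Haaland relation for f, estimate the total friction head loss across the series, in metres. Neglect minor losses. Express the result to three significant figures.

Pipe 1: V = 1.676 m/s, Re = 4.06×10^5, ε/D = 4.24×10^-4, f = 0.01727, h_1 = f(L/D)V²/2g = 7.057 m
Pipe 2: V = 1.696 m/s, Re = 4.09×10^5, ε/D = 1.42×10^-4, f = 0.01503, h_2 = f(L/D)V²/2g = 9.887 m
Series → Q common, losses add: H = Σh = 16.94 m

H ≈ 16.9 m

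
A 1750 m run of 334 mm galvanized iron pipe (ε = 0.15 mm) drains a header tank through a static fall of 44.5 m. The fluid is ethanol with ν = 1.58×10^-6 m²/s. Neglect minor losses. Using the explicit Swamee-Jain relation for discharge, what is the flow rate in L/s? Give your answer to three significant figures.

Swamee-Jain (Type II): Q = -0.965·√(gD⁵h_f/L)·ln[ε/(3.7D) + √(3.17ν²L/(gD³h_f))]
√(gD⁵h_f/L) = √(9.81·0.334⁵·44.5/1750) = 0.03220
ε/(3.7D) = 1.21×10^-4; √(3.17ν²L/(gD³h_f)) = 2.92×10^-5
Q = -0.965·0.03220·ln(1.506×10^-4) = 0.2735 m³/s
Check: V = 3.12 m/s, Re = 6.60×10^5, f = 0.01722, h_f = 44.8 m ≈ 44.5 m ✓

Q ≈ 273 L/s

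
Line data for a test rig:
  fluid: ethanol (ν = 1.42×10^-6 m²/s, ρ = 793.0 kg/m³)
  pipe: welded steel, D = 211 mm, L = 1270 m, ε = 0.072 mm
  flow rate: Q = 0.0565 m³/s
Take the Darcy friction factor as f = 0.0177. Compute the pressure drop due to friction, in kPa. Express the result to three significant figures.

Δp ≈ 110 kPa

V = 4Q/(πD²) = 4·0.0565/(π·0.211²) = 1.616 m/s
h_f = f(L/D)V²/(2g) = 0.01770·(1270/0.211)·1.616²/(2·9.81) = 14.18 m
Δp = ρg·h_f = 793.0·9.81·14.18 = 110.3 kPa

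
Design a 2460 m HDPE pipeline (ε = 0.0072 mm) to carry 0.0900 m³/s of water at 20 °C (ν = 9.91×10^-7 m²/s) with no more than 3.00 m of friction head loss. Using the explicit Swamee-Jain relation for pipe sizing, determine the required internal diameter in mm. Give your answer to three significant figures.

Swamee-Jain (Type III): D = 0.66·[ε^1.25·(LQ²/(gh_f))^4.75 + ν·Q^9.4·(L/(gh_f))^5.2]^0.04
LQ²/(gh_f) = 0.6771; L/(gh_f) = 83.59
Term 1 = ε^1.25·(…)^4.75 = 5.85×10^-8; Term 2 = ν·Q^9.4·(…)^5.2 = 1.45×10^-6
D = 0.66·(5.85×10^-8 + 1.45×10^-6)^0.04 = 0.3861 m = 386 mm
Check: V = 0.769 m/s, Re = 3.00×10^5, f = 0.01460, h_f = 2.80 m ≈ 3.00 m ✓

D ≈ 386 mm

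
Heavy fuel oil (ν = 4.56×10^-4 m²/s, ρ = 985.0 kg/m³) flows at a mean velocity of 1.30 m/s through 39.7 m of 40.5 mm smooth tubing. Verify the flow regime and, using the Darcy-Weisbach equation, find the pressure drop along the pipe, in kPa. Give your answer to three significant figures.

Re = VD/ν = 1.30·0.04050/4.56×10^-4 = 115 → laminar (Re < 2300)
f = 64/Re = 0.5543
h_f = f(L/D)V²/(2g) = 0.5543·(39.7/0.04050)·1.30²/(2·9.81) = 46.80 m
Δp = ρg·h_f = 985.0·9.81·46.80 = 452.2 kPa

Δp ≈ 452 kPa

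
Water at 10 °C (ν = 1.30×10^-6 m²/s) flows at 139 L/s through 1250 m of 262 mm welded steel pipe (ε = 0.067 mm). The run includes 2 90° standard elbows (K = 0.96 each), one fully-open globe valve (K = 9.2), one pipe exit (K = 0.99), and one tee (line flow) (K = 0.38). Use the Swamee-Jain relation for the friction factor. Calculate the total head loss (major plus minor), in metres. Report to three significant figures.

V = 4Q/(πD²) = 2.578 m/s; V²/2g = 0.3388 m
Re = 5.20×10^5, ε/D = 2.56×10^-4 → f = 0.01596 (Swamee-Jain)
Major: h_f = f(L/D)·V²/2g = 0.01596·4771·0.3388 = 25.80 m
Minor: ΣK = 12.5; h_m = ΣK·V²/2g = 4.232 m
Total H_L = 25.80 + 4.232 = 30.03 m

H_L ≈ 30.0 m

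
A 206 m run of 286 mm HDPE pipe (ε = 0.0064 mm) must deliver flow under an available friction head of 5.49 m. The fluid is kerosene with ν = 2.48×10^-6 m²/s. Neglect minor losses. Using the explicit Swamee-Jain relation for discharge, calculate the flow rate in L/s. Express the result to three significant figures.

Swamee-Jain (Type II): Q = -0.965·√(gD⁵h_f/L)·ln[ε/(3.7D) + √(3.17ν²L/(gD³h_f))]
√(gD⁵h_f/L) = √(9.81·0.286⁵·5.49/206) = 0.02237
ε/(3.7D) = 6.05×10^-6; √(3.17ν²L/(gD³h_f)) = 5.65×10^-5
Q = -0.965·0.02237·ln(6.251×10^-5) = 0.2089 m³/s
Check: V = 3.25 m/s, Re = 3.75×10^5, f = 0.01409, h_f = 5.47 m ≈ 5.49 m ✓

Q ≈ 209 L/s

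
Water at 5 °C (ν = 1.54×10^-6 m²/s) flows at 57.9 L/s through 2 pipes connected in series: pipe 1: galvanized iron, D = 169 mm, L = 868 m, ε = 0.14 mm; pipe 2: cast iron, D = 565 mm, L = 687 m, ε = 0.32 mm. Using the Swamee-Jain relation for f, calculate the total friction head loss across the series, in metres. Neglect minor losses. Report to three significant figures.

H ≈ 35.1 m

Pipe 1: V = 2.581 m/s, Re = 2.83×10^5, ε/D = 8.28×10^-4, f = 0.02006, h_1 = f(L/D)V²/2g = 34.99 m
Pipe 2: V = 0.2309 m/s, Re = 8.47×10^4, ε/D = 5.66×10^-4, f = 0.02114, h_2 = f(L/D)V²/2g = 0.06986 m
Series → Q common, losses add: H = Σh = 35.06 m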